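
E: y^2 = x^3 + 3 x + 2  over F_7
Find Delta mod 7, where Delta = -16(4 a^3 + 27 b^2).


4 a^3 + 27 b^2 = 4*3^3 + 27*2^2 = 108 + 108 = 216
Delta = -16 * (216) = -3456
Delta mod 7 = 2

Delta = 2 (mod 7)


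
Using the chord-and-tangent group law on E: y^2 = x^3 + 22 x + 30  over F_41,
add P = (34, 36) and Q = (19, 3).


P != Q, so use the chord formula.
s = (y2 - y1) / (x2 - x1) = (8) / (26) mod 41 = 35
x3 = s^2 - x1 - x2 mod 41 = 35^2 - 34 - 19 = 24
y3 = s (x1 - x3) - y1 mod 41 = 35 * (34 - 24) - 36 = 27

P + Q = (24, 27)


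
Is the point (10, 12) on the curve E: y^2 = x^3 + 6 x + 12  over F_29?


Check whether y^2 = x^3 + 6 x + 12 (mod 29) for (x, y) = (10, 12).
LHS: y^2 = 12^2 mod 29 = 28
RHS: x^3 + 6 x + 12 = 10^3 + 6*10 + 12 mod 29 = 28
LHS = RHS

Yes, on the curve


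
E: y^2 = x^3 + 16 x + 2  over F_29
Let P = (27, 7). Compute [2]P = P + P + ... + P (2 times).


k = 2 = 10_2 (binary, LSB first: 01)
Double-and-add from P = (27, 7):
  bit 0 = 0: acc unchanged = O
  bit 1 = 1: acc = O + (8, 2) = (8, 2)

2P = (8, 2)


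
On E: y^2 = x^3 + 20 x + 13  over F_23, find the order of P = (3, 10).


Compute successive multiples of P until we hit O:
  1P = (3, 10)
  2P = (12, 16)
  3P = (11, 0)
  4P = (12, 7)
  5P = (3, 13)
  6P = O

ord(P) = 6


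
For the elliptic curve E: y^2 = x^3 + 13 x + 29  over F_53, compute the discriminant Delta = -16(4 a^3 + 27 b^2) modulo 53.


4 a^3 + 27 b^2 = 4*13^3 + 27*29^2 = 8788 + 22707 = 31495
Delta = -16 * (31495) = -503920
Delta mod 53 = 4

Delta = 4 (mod 53)


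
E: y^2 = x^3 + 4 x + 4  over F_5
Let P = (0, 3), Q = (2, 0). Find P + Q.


P != Q, so use the chord formula.
s = (y2 - y1) / (x2 - x1) = (2) / (2) mod 5 = 1
x3 = s^2 - x1 - x2 mod 5 = 1^2 - 0 - 2 = 4
y3 = s (x1 - x3) - y1 mod 5 = 1 * (0 - 4) - 3 = 3

P + Q = (4, 3)


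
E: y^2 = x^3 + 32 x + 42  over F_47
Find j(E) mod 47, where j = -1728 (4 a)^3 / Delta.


Delta = -16(4 a^3 + 27 b^2) mod 47 = 45
-1728 * (4 a)^3 = -1728 * (4*32)^3 mod 47 = 38
j = 38 * 45^(-1) mod 47 = 28

j = 28 (mod 47)


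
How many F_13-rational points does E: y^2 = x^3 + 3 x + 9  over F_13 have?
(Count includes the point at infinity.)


For each x in F_13, count y with y^2 = x^3 + 3 x + 9 mod 13:
  x = 0: RHS = 9, y in [3, 10]  -> 2 point(s)
  x = 1: RHS = 0, y in [0]  -> 1 point(s)
  x = 2: RHS = 10, y in [6, 7]  -> 2 point(s)
  x = 6: RHS = 9, y in [3, 10]  -> 2 point(s)
  x = 7: RHS = 9, y in [3, 10]  -> 2 point(s)
  x = 8: RHS = 12, y in [5, 8]  -> 2 point(s)
  x = 10: RHS = 12, y in [5, 8]  -> 2 point(s)
Affine points: 13. Add the point at infinity: total = 14.

#E(F_13) = 14


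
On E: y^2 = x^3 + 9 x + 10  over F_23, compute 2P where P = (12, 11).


Doubling: s = (3 x1^2 + a) / (2 y1)
s = (3*12^2 + 9) / (2*11) mod 23 = 19
x3 = s^2 - 2 x1 mod 23 = 19^2 - 2*12 = 15
y3 = s (x1 - x3) - y1 mod 23 = 19 * (12 - 15) - 11 = 1

2P = (15, 1)


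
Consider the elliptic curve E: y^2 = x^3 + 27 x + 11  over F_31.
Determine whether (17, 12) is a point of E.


Check whether y^2 = x^3 + 27 x + 11 (mod 31) for (x, y) = (17, 12).
LHS: y^2 = 12^2 mod 31 = 20
RHS: x^3 + 27 x + 11 = 17^3 + 27*17 + 11 mod 31 = 20
LHS = RHS

Yes, on the curve


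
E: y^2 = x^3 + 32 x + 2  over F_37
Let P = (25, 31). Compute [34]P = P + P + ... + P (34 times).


k = 34 = 100010_2 (binary, LSB first: 010001)
Double-and-add from P = (25, 31):
  bit 0 = 0: acc unchanged = O
  bit 1 = 1: acc = O + (35, 35) = (35, 35)
  bit 2 = 0: acc unchanged = (35, 35)
  bit 3 = 0: acc unchanged = (35, 35)
  bit 4 = 0: acc unchanged = (35, 35)
  bit 5 = 1: acc = (35, 35) + (13, 32) = (29, 23)

34P = (29, 23)


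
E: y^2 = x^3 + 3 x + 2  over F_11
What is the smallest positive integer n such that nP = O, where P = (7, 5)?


Compute successive multiples of P until we hit O:
  1P = (7, 5)
  2P = (2, 4)
  3P = (6, 4)
  4P = (10, 3)
  5P = (3, 7)
  6P = (4, 10)
  7P = (4, 1)
  8P = (3, 4)
  ... (continuing to 13P)
  13P = O

ord(P) = 13


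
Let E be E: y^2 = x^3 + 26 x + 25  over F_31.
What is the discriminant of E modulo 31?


4 a^3 + 27 b^2 = 4*26^3 + 27*25^2 = 70304 + 16875 = 87179
Delta = -16 * (87179) = -1394864
Delta mod 31 = 12

Delta = 12 (mod 31)


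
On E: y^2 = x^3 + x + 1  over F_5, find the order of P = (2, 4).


Compute successive multiples of P until we hit O:
  1P = (2, 4)
  2P = (2, 1)
  3P = O

ord(P) = 3


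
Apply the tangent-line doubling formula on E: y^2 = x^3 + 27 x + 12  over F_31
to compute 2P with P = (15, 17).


Doubling: s = (3 x1^2 + a) / (2 y1)
s = (3*15^2 + 27) / (2*17) mod 31 = 17
x3 = s^2 - 2 x1 mod 31 = 17^2 - 2*15 = 11
y3 = s (x1 - x3) - y1 mod 31 = 17 * (15 - 11) - 17 = 20

2P = (11, 20)


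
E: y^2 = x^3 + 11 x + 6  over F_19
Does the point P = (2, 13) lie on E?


Check whether y^2 = x^3 + 11 x + 6 (mod 19) for (x, y) = (2, 13).
LHS: y^2 = 13^2 mod 19 = 17
RHS: x^3 + 11 x + 6 = 2^3 + 11*2 + 6 mod 19 = 17
LHS = RHS

Yes, on the curve


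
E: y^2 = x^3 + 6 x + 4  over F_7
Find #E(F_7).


For each x in F_7, count y with y^2 = x^3 + 6 x + 4 mod 7:
  x = 0: RHS = 4, y in [2, 5]  -> 2 point(s)
  x = 1: RHS = 4, y in [2, 5]  -> 2 point(s)
  x = 3: RHS = 0, y in [0]  -> 1 point(s)
  x = 4: RHS = 1, y in [1, 6]  -> 2 point(s)
  x = 6: RHS = 4, y in [2, 5]  -> 2 point(s)
Affine points: 9. Add the point at infinity: total = 10.

#E(F_7) = 10


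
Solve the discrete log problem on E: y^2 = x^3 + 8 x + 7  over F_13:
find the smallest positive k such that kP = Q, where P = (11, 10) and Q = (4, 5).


Enumerate multiples of P until we hit Q = (4, 5):
  1P = (11, 10)
  2P = (5, 9)
  3P = (1, 9)
  4P = (4, 5)
Match found at i = 4.

k = 4


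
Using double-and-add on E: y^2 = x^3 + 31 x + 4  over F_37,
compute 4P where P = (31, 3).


k = 4 = 100_2 (binary, LSB first: 001)
Double-and-add from P = (31, 3):
  bit 0 = 0: acc unchanged = O
  bit 1 = 0: acc unchanged = O
  bit 2 = 1: acc = O + (18, 17) = (18, 17)

4P = (18, 17)


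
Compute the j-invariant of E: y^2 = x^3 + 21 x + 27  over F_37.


Delta = -16(4 a^3 + 27 b^2) mod 37 = 15
-1728 * (4 a)^3 = -1728 * (4*21)^3 mod 37 = 11
j = 11 * 15^(-1) mod 37 = 18

j = 18 (mod 37)


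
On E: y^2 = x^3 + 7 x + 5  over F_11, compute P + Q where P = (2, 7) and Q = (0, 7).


P != Q, so use the chord formula.
s = (y2 - y1) / (x2 - x1) = (0) / (9) mod 11 = 0
x3 = s^2 - x1 - x2 mod 11 = 0^2 - 2 - 0 = 9
y3 = s (x1 - x3) - y1 mod 11 = 0 * (2 - 9) - 7 = 4

P + Q = (9, 4)


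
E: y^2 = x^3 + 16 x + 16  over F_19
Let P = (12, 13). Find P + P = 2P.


Doubling: s = (3 x1^2 + a) / (2 y1)
s = (3*12^2 + 16) / (2*13) mod 19 = 7
x3 = s^2 - 2 x1 mod 19 = 7^2 - 2*12 = 6
y3 = s (x1 - x3) - y1 mod 19 = 7 * (12 - 6) - 13 = 10

2P = (6, 10)


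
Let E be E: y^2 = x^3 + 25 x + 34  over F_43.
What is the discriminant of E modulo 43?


4 a^3 + 27 b^2 = 4*25^3 + 27*34^2 = 62500 + 31212 = 93712
Delta = -16 * (93712) = -1499392
Delta mod 43 = 18

Delta = 18 (mod 43)


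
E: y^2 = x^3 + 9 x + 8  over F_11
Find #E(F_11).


For each x in F_11, count y with y^2 = x^3 + 9 x + 8 mod 11:
  x = 2: RHS = 1, y in [1, 10]  -> 2 point(s)
  x = 4: RHS = 9, y in [3, 8]  -> 2 point(s)
  x = 6: RHS = 3, y in [5, 6]  -> 2 point(s)
  x = 8: RHS = 9, y in [3, 8]  -> 2 point(s)
  x = 9: RHS = 4, y in [2, 9]  -> 2 point(s)
  x = 10: RHS = 9, y in [3, 8]  -> 2 point(s)
Affine points: 12. Add the point at infinity: total = 13.

#E(F_11) = 13


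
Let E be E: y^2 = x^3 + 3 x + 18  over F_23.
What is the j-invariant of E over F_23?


Delta = -16(4 a^3 + 27 b^2) mod 23 = 7
-1728 * (4 a)^3 = -1728 * (4*3)^3 mod 23 = 14
j = 14 * 7^(-1) mod 23 = 2

j = 2 (mod 23)


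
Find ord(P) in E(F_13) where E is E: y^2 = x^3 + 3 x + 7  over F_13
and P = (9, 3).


Compute successive multiples of P until we hit O:
  1P = (9, 3)
  2P = (12, 4)
  3P = (8, 6)
  4P = (5, 11)
  5P = (3, 11)
  6P = (10, 7)
  7P = (10, 6)
  8P = (3, 2)
  ... (continuing to 13P)
  13P = O

ord(P) = 13


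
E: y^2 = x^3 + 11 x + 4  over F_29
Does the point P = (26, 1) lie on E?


Check whether y^2 = x^3 + 11 x + 4 (mod 29) for (x, y) = (26, 1).
LHS: y^2 = 1^2 mod 29 = 1
RHS: x^3 + 11 x + 4 = 26^3 + 11*26 + 4 mod 29 = 2
LHS != RHS

No, not on the curve


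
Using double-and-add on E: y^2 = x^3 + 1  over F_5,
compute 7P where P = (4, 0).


k = 7 = 111_2 (binary, LSB first: 111)
Double-and-add from P = (4, 0):
  bit 0 = 1: acc = O + (4, 0) = (4, 0)
  bit 1 = 1: acc = (4, 0) + O = (4, 0)
  bit 2 = 1: acc = (4, 0) + O = (4, 0)

7P = (4, 0)


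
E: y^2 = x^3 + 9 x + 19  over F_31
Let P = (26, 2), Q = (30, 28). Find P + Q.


P != Q, so use the chord formula.
s = (y2 - y1) / (x2 - x1) = (26) / (4) mod 31 = 22
x3 = s^2 - x1 - x2 mod 31 = 22^2 - 26 - 30 = 25
y3 = s (x1 - x3) - y1 mod 31 = 22 * (26 - 25) - 2 = 20

P + Q = (25, 20)


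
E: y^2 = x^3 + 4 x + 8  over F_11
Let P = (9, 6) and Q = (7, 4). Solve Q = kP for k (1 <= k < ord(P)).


Enumerate multiples of P until we hit Q = (7, 4):
  1P = (9, 6)
  2P = (7, 4)
Match found at i = 2.

k = 2


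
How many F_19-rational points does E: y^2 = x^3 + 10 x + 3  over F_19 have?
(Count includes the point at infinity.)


For each x in F_19, count y with y^2 = x^3 + 10 x + 3 mod 19:
  x = 5: RHS = 7, y in [8, 11]  -> 2 point(s)
  x = 7: RHS = 17, y in [6, 13]  -> 2 point(s)
  x = 8: RHS = 6, y in [5, 14]  -> 2 point(s)
  x = 9: RHS = 5, y in [9, 10]  -> 2 point(s)
  x = 10: RHS = 1, y in [1, 18]  -> 2 point(s)
  x = 11: RHS = 0, y in [0]  -> 1 point(s)
  x = 18: RHS = 11, y in [7, 12]  -> 2 point(s)
Affine points: 13. Add the point at infinity: total = 14.

#E(F_19) = 14


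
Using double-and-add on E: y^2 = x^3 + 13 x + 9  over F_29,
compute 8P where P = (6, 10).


k = 8 = 1000_2 (binary, LSB first: 0001)
Double-and-add from P = (6, 10):
  bit 0 = 0: acc unchanged = O
  bit 1 = 0: acc unchanged = O
  bit 2 = 0: acc unchanged = O
  bit 3 = 1: acc = O + (14, 8) = (14, 8)

8P = (14, 8)


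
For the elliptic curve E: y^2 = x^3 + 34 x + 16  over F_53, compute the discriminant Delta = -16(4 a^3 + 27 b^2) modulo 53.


4 a^3 + 27 b^2 = 4*34^3 + 27*16^2 = 157216 + 6912 = 164128
Delta = -16 * (164128) = -2626048
Delta mod 53 = 49

Delta = 49 (mod 53)


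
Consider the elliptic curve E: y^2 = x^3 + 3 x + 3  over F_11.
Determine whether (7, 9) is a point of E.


Check whether y^2 = x^3 + 3 x + 3 (mod 11) for (x, y) = (7, 9).
LHS: y^2 = 9^2 mod 11 = 4
RHS: x^3 + 3 x + 3 = 7^3 + 3*7 + 3 mod 11 = 4
LHS = RHS

Yes, on the curve


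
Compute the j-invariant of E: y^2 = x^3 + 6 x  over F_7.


Delta = -16(4 a^3 + 27 b^2) mod 7 = 1
-1728 * (4 a)^3 = -1728 * (4*6)^3 mod 7 = 6
j = 6 * 1^(-1) mod 7 = 6

j = 6 (mod 7)


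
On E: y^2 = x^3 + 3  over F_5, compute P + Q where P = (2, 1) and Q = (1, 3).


P != Q, so use the chord formula.
s = (y2 - y1) / (x2 - x1) = (2) / (4) mod 5 = 3
x3 = s^2 - x1 - x2 mod 5 = 3^2 - 2 - 1 = 1
y3 = s (x1 - x3) - y1 mod 5 = 3 * (2 - 1) - 1 = 2

P + Q = (1, 2)


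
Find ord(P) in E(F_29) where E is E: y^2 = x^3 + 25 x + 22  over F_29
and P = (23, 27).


Compute successive multiples of P until we hit O:
  1P = (23, 27)
  2P = (21, 8)
  3P = (10, 24)
  4P = (0, 14)
  5P = (26, 23)
  6P = (14, 19)
  7P = (20, 24)
  8P = (16, 9)
  ... (continuing to 33P)
  33P = O

ord(P) = 33


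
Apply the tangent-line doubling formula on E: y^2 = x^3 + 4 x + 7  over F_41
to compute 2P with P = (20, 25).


Doubling: s = (3 x1^2 + a) / (2 y1)
s = (3*20^2 + 4) / (2*25) mod 41 = 29
x3 = s^2 - 2 x1 mod 41 = 29^2 - 2*20 = 22
y3 = s (x1 - x3) - y1 mod 41 = 29 * (20 - 22) - 25 = 40

2P = (22, 40)


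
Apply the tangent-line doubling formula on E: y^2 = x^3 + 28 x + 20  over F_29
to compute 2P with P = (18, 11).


Doubling: s = (3 x1^2 + a) / (2 y1)
s = (3*18^2 + 28) / (2*11) mod 29 = 27
x3 = s^2 - 2 x1 mod 29 = 27^2 - 2*18 = 26
y3 = s (x1 - x3) - y1 mod 29 = 27 * (18 - 26) - 11 = 5

2P = (26, 5)


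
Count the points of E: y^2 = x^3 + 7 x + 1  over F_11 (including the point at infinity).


For each x in F_11, count y with y^2 = x^3 + 7 x + 1 mod 11:
  x = 0: RHS = 1, y in [1, 10]  -> 2 point(s)
  x = 1: RHS = 9, y in [3, 8]  -> 2 point(s)
  x = 2: RHS = 1, y in [1, 10]  -> 2 point(s)
  x = 3: RHS = 5, y in [4, 7]  -> 2 point(s)
  x = 4: RHS = 5, y in [4, 7]  -> 2 point(s)
  x = 9: RHS = 1, y in [1, 10]  -> 2 point(s)
  x = 10: RHS = 4, y in [2, 9]  -> 2 point(s)
Affine points: 14. Add the point at infinity: total = 15.

#E(F_11) = 15


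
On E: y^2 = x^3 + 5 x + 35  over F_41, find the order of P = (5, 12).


Compute successive multiples of P until we hit O:
  1P = (5, 12)
  2P = (33, 4)
  3P = (24, 11)
  4P = (17, 21)
  5P = (17, 20)
  6P = (24, 30)
  7P = (33, 37)
  8P = (5, 29)
  ... (continuing to 9P)
  9P = O

ord(P) = 9


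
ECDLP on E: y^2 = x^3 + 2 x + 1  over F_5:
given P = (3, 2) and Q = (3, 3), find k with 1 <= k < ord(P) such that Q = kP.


Enumerate multiples of P until we hit Q = (3, 3):
  1P = (3, 2)
  2P = (0, 1)
  3P = (1, 2)
  4P = (1, 3)
  5P = (0, 4)
  6P = (3, 3)
Match found at i = 6.

k = 6


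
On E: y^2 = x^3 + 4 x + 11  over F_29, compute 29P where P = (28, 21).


k = 29 = 11101_2 (binary, LSB first: 10111)
Double-and-add from P = (28, 21):
  bit 0 = 1: acc = O + (28, 21) = (28, 21)
  bit 1 = 0: acc unchanged = (28, 21)
  bit 2 = 1: acc = (28, 21) + (26, 1) = (17, 2)
  bit 3 = 1: acc = (17, 2) + (7, 18) = (18, 17)
  bit 4 = 1: acc = (18, 17) + (11, 20) = (28, 8)

29P = (28, 8)


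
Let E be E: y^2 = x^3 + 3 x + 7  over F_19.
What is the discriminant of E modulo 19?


4 a^3 + 27 b^2 = 4*3^3 + 27*7^2 = 108 + 1323 = 1431
Delta = -16 * (1431) = -22896
Delta mod 19 = 18

Delta = 18 (mod 19)


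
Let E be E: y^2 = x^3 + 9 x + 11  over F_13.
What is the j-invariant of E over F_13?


Delta = -16(4 a^3 + 27 b^2) mod 13 = 2
-1728 * (4 a)^3 = -1728 * (4*9)^3 mod 13 = 12
j = 12 * 2^(-1) mod 13 = 6

j = 6 (mod 13)


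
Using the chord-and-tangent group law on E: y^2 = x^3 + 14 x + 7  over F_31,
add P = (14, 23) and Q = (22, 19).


P != Q, so use the chord formula.
s = (y2 - y1) / (x2 - x1) = (27) / (8) mod 31 = 15
x3 = s^2 - x1 - x2 mod 31 = 15^2 - 14 - 22 = 3
y3 = s (x1 - x3) - y1 mod 31 = 15 * (14 - 3) - 23 = 18

P + Q = (3, 18)


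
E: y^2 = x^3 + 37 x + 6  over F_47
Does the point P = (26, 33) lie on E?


Check whether y^2 = x^3 + 37 x + 6 (mod 47) for (x, y) = (26, 33).
LHS: y^2 = 33^2 mod 47 = 8
RHS: x^3 + 37 x + 6 = 26^3 + 37*26 + 6 mod 47 = 26
LHS != RHS

No, not on the curve


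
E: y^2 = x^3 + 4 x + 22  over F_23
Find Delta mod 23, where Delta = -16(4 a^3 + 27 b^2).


4 a^3 + 27 b^2 = 4*4^3 + 27*22^2 = 256 + 13068 = 13324
Delta = -16 * (13324) = -213184
Delta mod 23 = 3

Delta = 3 (mod 23)


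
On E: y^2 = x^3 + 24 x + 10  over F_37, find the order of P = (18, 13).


Compute successive multiples of P until we hit O:
  1P = (18, 13)
  2P = (13, 22)
  3P = (27, 18)
  4P = (22, 30)
  5P = (22, 7)
  6P = (27, 19)
  7P = (13, 15)
  8P = (18, 24)
  ... (continuing to 9P)
  9P = O

ord(P) = 9


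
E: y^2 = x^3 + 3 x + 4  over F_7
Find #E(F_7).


For each x in F_7, count y with y^2 = x^3 + 3 x + 4 mod 7:
  x = 0: RHS = 4, y in [2, 5]  -> 2 point(s)
  x = 1: RHS = 1, y in [1, 6]  -> 2 point(s)
  x = 2: RHS = 4, y in [2, 5]  -> 2 point(s)
  x = 5: RHS = 4, y in [2, 5]  -> 2 point(s)
  x = 6: RHS = 0, y in [0]  -> 1 point(s)
Affine points: 9. Add the point at infinity: total = 10.

#E(F_7) = 10


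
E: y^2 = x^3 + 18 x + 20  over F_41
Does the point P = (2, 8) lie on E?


Check whether y^2 = x^3 + 18 x + 20 (mod 41) for (x, y) = (2, 8).
LHS: y^2 = 8^2 mod 41 = 23
RHS: x^3 + 18 x + 20 = 2^3 + 18*2 + 20 mod 41 = 23
LHS = RHS

Yes, on the curve


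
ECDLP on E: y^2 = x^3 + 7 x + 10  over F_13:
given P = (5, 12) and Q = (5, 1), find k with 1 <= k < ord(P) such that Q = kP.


Enumerate multiples of P until we hit Q = (5, 1):
  1P = (5, 12)
  2P = (7, 5)
  3P = (10, 12)
  4P = (11, 1)
  5P = (0, 7)
  6P = (9, 10)
  7P = (9, 3)
  8P = (0, 6)
  9P = (11, 12)
  10P = (10, 1)
  11P = (7, 8)
  12P = (5, 1)
Match found at i = 12.

k = 12


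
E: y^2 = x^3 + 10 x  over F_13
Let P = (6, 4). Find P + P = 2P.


Doubling: s = (3 x1^2 + a) / (2 y1)
s = (3*6^2 + 10) / (2*4) mod 13 = 5
x3 = s^2 - 2 x1 mod 13 = 5^2 - 2*6 = 0
y3 = s (x1 - x3) - y1 mod 13 = 5 * (6 - 0) - 4 = 0

2P = (0, 0)


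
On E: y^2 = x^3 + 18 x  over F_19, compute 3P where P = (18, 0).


k = 3 = 11_2 (binary, LSB first: 11)
Double-and-add from P = (18, 0):
  bit 0 = 1: acc = O + (18, 0) = (18, 0)
  bit 1 = 1: acc = (18, 0) + O = (18, 0)

3P = (18, 0)


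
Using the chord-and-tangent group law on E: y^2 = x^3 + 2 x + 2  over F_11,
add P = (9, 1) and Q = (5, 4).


P != Q, so use the chord formula.
s = (y2 - y1) / (x2 - x1) = (3) / (7) mod 11 = 2
x3 = s^2 - x1 - x2 mod 11 = 2^2 - 9 - 5 = 1
y3 = s (x1 - x3) - y1 mod 11 = 2 * (9 - 1) - 1 = 4

P + Q = (1, 4)


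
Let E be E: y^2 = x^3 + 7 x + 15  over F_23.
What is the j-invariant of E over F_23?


Delta = -16(4 a^3 + 27 b^2) mod 23 = 11
-1728 * (4 a)^3 = -1728 * (4*7)^3 mod 23 = 16
j = 16 * 11^(-1) mod 23 = 14

j = 14 (mod 23)


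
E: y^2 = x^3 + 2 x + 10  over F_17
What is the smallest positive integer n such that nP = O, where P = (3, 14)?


Compute successive multiples of P until we hit O:
  1P = (3, 14)
  2P = (15, 10)
  3P = (1, 8)
  4P = (5, 14)
  5P = (9, 3)
  6P = (6, 0)
  7P = (9, 14)
  8P = (5, 3)
  ... (continuing to 12P)
  12P = O

ord(P) = 12


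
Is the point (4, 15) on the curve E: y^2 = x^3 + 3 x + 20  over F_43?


Check whether y^2 = x^3 + 3 x + 20 (mod 43) for (x, y) = (4, 15).
LHS: y^2 = 15^2 mod 43 = 10
RHS: x^3 + 3 x + 20 = 4^3 + 3*4 + 20 mod 43 = 10
LHS = RHS

Yes, on the curve


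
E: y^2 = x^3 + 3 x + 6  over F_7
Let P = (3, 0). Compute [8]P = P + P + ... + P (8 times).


k = 8 = 1000_2 (binary, LSB first: 0001)
Double-and-add from P = (3, 0):
  bit 0 = 0: acc unchanged = O
  bit 1 = 0: acc unchanged = O
  bit 2 = 0: acc unchanged = O
  bit 3 = 1: acc = O + O = O

8P = O


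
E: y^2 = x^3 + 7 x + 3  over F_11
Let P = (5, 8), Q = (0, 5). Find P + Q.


P != Q, so use the chord formula.
s = (y2 - y1) / (x2 - x1) = (8) / (6) mod 11 = 5
x3 = s^2 - x1 - x2 mod 11 = 5^2 - 5 - 0 = 9
y3 = s (x1 - x3) - y1 mod 11 = 5 * (5 - 9) - 8 = 5

P + Q = (9, 5)


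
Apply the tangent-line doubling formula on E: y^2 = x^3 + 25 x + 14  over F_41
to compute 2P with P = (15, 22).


Doubling: s = (3 x1^2 + a) / (2 y1)
s = (3*15^2 + 25) / (2*22) mod 41 = 1
x3 = s^2 - 2 x1 mod 41 = 1^2 - 2*15 = 12
y3 = s (x1 - x3) - y1 mod 41 = 1 * (15 - 12) - 22 = 22

2P = (12, 22)


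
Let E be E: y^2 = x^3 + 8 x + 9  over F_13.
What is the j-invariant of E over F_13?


Delta = -16(4 a^3 + 27 b^2) mod 13 = 9
-1728 * (4 a)^3 = -1728 * (4*8)^3 mod 13 = 8
j = 8 * 9^(-1) mod 13 = 11

j = 11 (mod 13)


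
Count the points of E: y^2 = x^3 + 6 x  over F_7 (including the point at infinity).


For each x in F_7, count y with y^2 = x^3 + 6 x + 0 mod 7:
  x = 0: RHS = 0, y in [0]  -> 1 point(s)
  x = 1: RHS = 0, y in [0]  -> 1 point(s)
  x = 4: RHS = 4, y in [2, 5]  -> 2 point(s)
  x = 5: RHS = 1, y in [1, 6]  -> 2 point(s)
  x = 6: RHS = 0, y in [0]  -> 1 point(s)
Affine points: 7. Add the point at infinity: total = 8.

#E(F_7) = 8


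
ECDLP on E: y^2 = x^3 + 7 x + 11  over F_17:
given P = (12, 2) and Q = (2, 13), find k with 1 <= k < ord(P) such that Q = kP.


Enumerate multiples of P until we hit Q = (2, 13):
  1P = (12, 2)
  2P = (1, 11)
  3P = (2, 13)
Match found at i = 3.

k = 3


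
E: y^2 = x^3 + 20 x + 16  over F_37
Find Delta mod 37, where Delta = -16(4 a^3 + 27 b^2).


4 a^3 + 27 b^2 = 4*20^3 + 27*16^2 = 32000 + 6912 = 38912
Delta = -16 * (38912) = -622592
Delta mod 37 = 7

Delta = 7 (mod 37)


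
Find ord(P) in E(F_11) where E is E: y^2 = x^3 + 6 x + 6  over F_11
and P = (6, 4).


Compute successive multiples of P until we hit O:
  1P = (6, 4)
  2P = (2, 9)
  3P = (8, 4)
  4P = (8, 7)
  5P = (2, 2)
  6P = (6, 7)
  7P = O

ord(P) = 7


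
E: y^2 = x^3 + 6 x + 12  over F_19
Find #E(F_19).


For each x in F_19, count y with y^2 = x^3 + 6 x + 12 mod 19:
  x = 1: RHS = 0, y in [0]  -> 1 point(s)
  x = 3: RHS = 0, y in [0]  -> 1 point(s)
  x = 4: RHS = 5, y in [9, 10]  -> 2 point(s)
  x = 6: RHS = 17, y in [6, 13]  -> 2 point(s)
  x = 7: RHS = 17, y in [6, 13]  -> 2 point(s)
  x = 9: RHS = 16, y in [4, 15]  -> 2 point(s)
  x = 12: RHS = 7, y in [8, 11]  -> 2 point(s)
  x = 13: RHS = 7, y in [8, 11]  -> 2 point(s)
  x = 14: RHS = 9, y in [3, 16]  -> 2 point(s)
  x = 15: RHS = 0, y in [0]  -> 1 point(s)
  x = 16: RHS = 5, y in [9, 10]  -> 2 point(s)
  x = 17: RHS = 11, y in [7, 12]  -> 2 point(s)
  x = 18: RHS = 5, y in [9, 10]  -> 2 point(s)
Affine points: 23. Add the point at infinity: total = 24.

#E(F_19) = 24


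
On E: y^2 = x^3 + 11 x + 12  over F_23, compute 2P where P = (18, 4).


Doubling: s = (3 x1^2 + a) / (2 y1)
s = (3*18^2 + 11) / (2*4) mod 23 = 5
x3 = s^2 - 2 x1 mod 23 = 5^2 - 2*18 = 12
y3 = s (x1 - x3) - y1 mod 23 = 5 * (18 - 12) - 4 = 3

2P = (12, 3)


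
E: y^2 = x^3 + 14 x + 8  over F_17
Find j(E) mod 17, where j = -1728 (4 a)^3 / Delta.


Delta = -16(4 a^3 + 27 b^2) mod 17 = 5
-1728 * (4 a)^3 = -1728 * (4*14)^3 mod 17 = 2
j = 2 * 5^(-1) mod 17 = 14

j = 14 (mod 17)


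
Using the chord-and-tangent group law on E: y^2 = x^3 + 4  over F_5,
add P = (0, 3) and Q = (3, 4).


P != Q, so use the chord formula.
s = (y2 - y1) / (x2 - x1) = (1) / (3) mod 5 = 2
x3 = s^2 - x1 - x2 mod 5 = 2^2 - 0 - 3 = 1
y3 = s (x1 - x3) - y1 mod 5 = 2 * (0 - 1) - 3 = 0

P + Q = (1, 0)


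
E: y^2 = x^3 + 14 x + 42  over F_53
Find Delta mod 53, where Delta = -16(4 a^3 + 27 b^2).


4 a^3 + 27 b^2 = 4*14^3 + 27*42^2 = 10976 + 47628 = 58604
Delta = -16 * (58604) = -937664
Delta mod 53 = 12

Delta = 12 (mod 53)


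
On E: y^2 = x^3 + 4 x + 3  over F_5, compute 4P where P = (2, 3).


k = 4 = 100_2 (binary, LSB first: 001)
Double-and-add from P = (2, 3):
  bit 0 = 0: acc unchanged = O
  bit 1 = 0: acc unchanged = O
  bit 2 = 1: acc = O + (2, 3) = (2, 3)

4P = (2, 3)


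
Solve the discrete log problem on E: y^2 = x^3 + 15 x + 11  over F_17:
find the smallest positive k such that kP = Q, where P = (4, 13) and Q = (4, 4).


Enumerate multiples of P until we hit Q = (4, 4):
  1P = (4, 13)
  2P = (7, 0)
  3P = (4, 4)
Match found at i = 3.

k = 3


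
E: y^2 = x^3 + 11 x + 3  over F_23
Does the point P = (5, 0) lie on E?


Check whether y^2 = x^3 + 11 x + 3 (mod 23) for (x, y) = (5, 0).
LHS: y^2 = 0^2 mod 23 = 0
RHS: x^3 + 11 x + 3 = 5^3 + 11*5 + 3 mod 23 = 22
LHS != RHS

No, not on the curve


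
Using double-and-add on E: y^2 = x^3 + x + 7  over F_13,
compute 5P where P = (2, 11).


k = 5 = 101_2 (binary, LSB first: 101)
Double-and-add from P = (2, 11):
  bit 0 = 1: acc = O + (2, 11) = (2, 11)
  bit 1 = 0: acc unchanged = (2, 11)
  bit 2 = 1: acc = (2, 11) + (11, 6) = (4, 6)

5P = (4, 6)


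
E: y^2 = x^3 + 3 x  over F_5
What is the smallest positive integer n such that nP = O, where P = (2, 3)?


Compute successive multiples of P until we hit O:
  1P = (2, 3)
  2P = (1, 2)
  3P = (3, 1)
  4P = (4, 1)
  5P = (0, 0)
  6P = (4, 4)
  7P = (3, 4)
  8P = (1, 3)
  ... (continuing to 10P)
  10P = O

ord(P) = 10


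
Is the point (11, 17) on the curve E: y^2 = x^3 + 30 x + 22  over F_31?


Check whether y^2 = x^3 + 30 x + 22 (mod 31) for (x, y) = (11, 17).
LHS: y^2 = 17^2 mod 31 = 10
RHS: x^3 + 30 x + 22 = 11^3 + 30*11 + 22 mod 31 = 9
LHS != RHS

No, not on the curve


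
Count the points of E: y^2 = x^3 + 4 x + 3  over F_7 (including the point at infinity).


For each x in F_7, count y with y^2 = x^3 + 4 x + 3 mod 7:
  x = 1: RHS = 1, y in [1, 6]  -> 2 point(s)
  x = 3: RHS = 0, y in [0]  -> 1 point(s)
  x = 5: RHS = 1, y in [1, 6]  -> 2 point(s)
Affine points: 5. Add the point at infinity: total = 6.

#E(F_7) = 6


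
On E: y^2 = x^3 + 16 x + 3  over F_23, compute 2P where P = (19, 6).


Doubling: s = (3 x1^2 + a) / (2 y1)
s = (3*19^2 + 16) / (2*6) mod 23 = 13
x3 = s^2 - 2 x1 mod 23 = 13^2 - 2*19 = 16
y3 = s (x1 - x3) - y1 mod 23 = 13 * (19 - 16) - 6 = 10

2P = (16, 10)


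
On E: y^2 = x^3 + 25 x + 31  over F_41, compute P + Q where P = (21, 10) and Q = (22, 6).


P != Q, so use the chord formula.
s = (y2 - y1) / (x2 - x1) = (37) / (1) mod 41 = 37
x3 = s^2 - x1 - x2 mod 41 = 37^2 - 21 - 22 = 14
y3 = s (x1 - x3) - y1 mod 41 = 37 * (21 - 14) - 10 = 3

P + Q = (14, 3)


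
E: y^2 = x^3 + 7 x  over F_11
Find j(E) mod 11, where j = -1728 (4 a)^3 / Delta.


Delta = -16(4 a^3 + 27 b^2) mod 11 = 4
-1728 * (4 a)^3 = -1728 * (4*7)^3 mod 11 = 4
j = 4 * 4^(-1) mod 11 = 1

j = 1 (mod 11)


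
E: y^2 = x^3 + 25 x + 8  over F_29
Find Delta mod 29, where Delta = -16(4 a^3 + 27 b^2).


4 a^3 + 27 b^2 = 4*25^3 + 27*8^2 = 62500 + 1728 = 64228
Delta = -16 * (64228) = -1027648
Delta mod 29 = 25

Delta = 25 (mod 29)


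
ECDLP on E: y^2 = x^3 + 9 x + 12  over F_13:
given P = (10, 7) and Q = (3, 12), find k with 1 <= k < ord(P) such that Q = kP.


Enumerate multiples of P until we hit Q = (3, 12):
  1P = (10, 7)
  2P = (2, 8)
  3P = (0, 8)
  4P = (6, 3)
  5P = (11, 5)
  6P = (9, 4)
  7P = (3, 1)
  8P = (1, 10)
  9P = (5, 0)
  10P = (1, 3)
  11P = (3, 12)
Match found at i = 11.

k = 11


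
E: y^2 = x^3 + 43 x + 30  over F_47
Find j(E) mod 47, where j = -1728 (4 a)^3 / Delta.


Delta = -16(4 a^3 + 27 b^2) mod 47 = 38
-1728 * (4 a)^3 = -1728 * (4*43)^3 mod 47 = 17
j = 17 * 38^(-1) mod 47 = 19

j = 19 (mod 47)


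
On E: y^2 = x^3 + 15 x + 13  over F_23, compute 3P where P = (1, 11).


k = 3 = 11_2 (binary, LSB first: 11)
Double-and-add from P = (1, 11):
  bit 0 = 1: acc = O + (1, 11) = (1, 11)
  bit 1 = 1: acc = (1, 11) + (0, 17) = (12, 9)

3P = (12, 9)


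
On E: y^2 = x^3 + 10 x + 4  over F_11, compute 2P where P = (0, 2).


Doubling: s = (3 x1^2 + a) / (2 y1)
s = (3*0^2 + 10) / (2*2) mod 11 = 8
x3 = s^2 - 2 x1 mod 11 = 8^2 - 2*0 = 9
y3 = s (x1 - x3) - y1 mod 11 = 8 * (0 - 9) - 2 = 3

2P = (9, 3)


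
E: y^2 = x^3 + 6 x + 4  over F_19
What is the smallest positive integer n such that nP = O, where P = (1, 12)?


Compute successive multiples of P until we hit O:
  1P = (1, 12)
  2P = (2, 9)
  3P = (6, 3)
  4P = (16, 15)
  5P = (18, 15)
  6P = (7, 16)
  7P = (3, 12)
  8P = (15, 7)
  ... (continuing to 26P)
  26P = O

ord(P) = 26


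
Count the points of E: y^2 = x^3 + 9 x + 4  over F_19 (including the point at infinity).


For each x in F_19, count y with y^2 = x^3 + 9 x + 4 mod 19:
  x = 0: RHS = 4, y in [2, 17]  -> 2 point(s)
  x = 2: RHS = 11, y in [7, 12]  -> 2 point(s)
  x = 3: RHS = 1, y in [1, 18]  -> 2 point(s)
  x = 4: RHS = 9, y in [3, 16]  -> 2 point(s)
  x = 7: RHS = 11, y in [7, 12]  -> 2 point(s)
  x = 9: RHS = 16, y in [4, 15]  -> 2 point(s)
  x = 10: RHS = 11, y in [7, 12]  -> 2 point(s)
  x = 11: RHS = 9, y in [3, 16]  -> 2 point(s)
  x = 12: RHS = 16, y in [4, 15]  -> 2 point(s)
  x = 13: RHS = 0, y in [0]  -> 1 point(s)
  x = 14: RHS = 5, y in [9, 10]  -> 2 point(s)
  x = 16: RHS = 7, y in [8, 11]  -> 2 point(s)
  x = 17: RHS = 16, y in [4, 15]  -> 2 point(s)
Affine points: 25. Add the point at infinity: total = 26.

#E(F_19) = 26


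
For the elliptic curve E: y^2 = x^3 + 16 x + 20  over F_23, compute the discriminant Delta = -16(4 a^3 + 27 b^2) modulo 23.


4 a^3 + 27 b^2 = 4*16^3 + 27*20^2 = 16384 + 10800 = 27184
Delta = -16 * (27184) = -434944
Delta mod 23 = 9

Delta = 9 (mod 23)


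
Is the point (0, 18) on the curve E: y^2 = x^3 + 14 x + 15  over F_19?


Check whether y^2 = x^3 + 14 x + 15 (mod 19) for (x, y) = (0, 18).
LHS: y^2 = 18^2 mod 19 = 1
RHS: x^3 + 14 x + 15 = 0^3 + 14*0 + 15 mod 19 = 15
LHS != RHS

No, not on the curve


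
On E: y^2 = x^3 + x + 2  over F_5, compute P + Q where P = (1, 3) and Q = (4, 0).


P != Q, so use the chord formula.
s = (y2 - y1) / (x2 - x1) = (2) / (3) mod 5 = 4
x3 = s^2 - x1 - x2 mod 5 = 4^2 - 1 - 4 = 1
y3 = s (x1 - x3) - y1 mod 5 = 4 * (1 - 1) - 3 = 2

P + Q = (1, 2)


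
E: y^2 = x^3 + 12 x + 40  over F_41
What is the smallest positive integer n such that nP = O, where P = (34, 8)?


Compute successive multiples of P until we hit O:
  1P = (34, 8)
  2P = (37, 16)
  3P = (9, 4)
  4P = (16, 8)
  5P = (32, 33)
  6P = (39, 34)
  7P = (18, 26)
  8P = (5, 26)
  ... (continuing to 22P)
  22P = O

ord(P) = 22


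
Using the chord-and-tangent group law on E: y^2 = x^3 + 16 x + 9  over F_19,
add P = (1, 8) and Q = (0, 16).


P != Q, so use the chord formula.
s = (y2 - y1) / (x2 - x1) = (8) / (18) mod 19 = 11
x3 = s^2 - x1 - x2 mod 19 = 11^2 - 1 - 0 = 6
y3 = s (x1 - x3) - y1 mod 19 = 11 * (1 - 6) - 8 = 13

P + Q = (6, 13)


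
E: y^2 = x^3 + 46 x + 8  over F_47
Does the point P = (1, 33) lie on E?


Check whether y^2 = x^3 + 46 x + 8 (mod 47) for (x, y) = (1, 33).
LHS: y^2 = 33^2 mod 47 = 8
RHS: x^3 + 46 x + 8 = 1^3 + 46*1 + 8 mod 47 = 8
LHS = RHS

Yes, on the curve


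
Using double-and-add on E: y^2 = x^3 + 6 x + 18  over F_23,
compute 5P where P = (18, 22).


k = 5 = 101_2 (binary, LSB first: 101)
Double-and-add from P = (18, 22):
  bit 0 = 1: acc = O + (18, 22) = (18, 22)
  bit 1 = 0: acc unchanged = (18, 22)
  bit 2 = 1: acc = (18, 22) + (12, 22) = (16, 1)

5P = (16, 1)


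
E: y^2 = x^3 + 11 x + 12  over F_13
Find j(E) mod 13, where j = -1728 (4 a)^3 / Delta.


Delta = -16(4 a^3 + 27 b^2) mod 13 = 2
-1728 * (4 a)^3 = -1728 * (4*11)^3 mod 13 = 8
j = 8 * 2^(-1) mod 13 = 4

j = 4 (mod 13)


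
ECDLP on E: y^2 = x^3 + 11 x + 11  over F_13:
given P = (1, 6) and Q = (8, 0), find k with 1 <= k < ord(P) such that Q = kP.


Enumerate multiples of P until we hit Q = (8, 0):
  1P = (1, 6)
  2P = (12, 5)
  3P = (10, 9)
  4P = (5, 10)
  5P = (8, 0)
Match found at i = 5.

k = 5


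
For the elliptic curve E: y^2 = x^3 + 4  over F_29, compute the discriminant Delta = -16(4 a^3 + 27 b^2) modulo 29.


4 a^3 + 27 b^2 = 4*0^3 + 27*4^2 = 0 + 432 = 432
Delta = -16 * (432) = -6912
Delta mod 29 = 19

Delta = 19 (mod 29)


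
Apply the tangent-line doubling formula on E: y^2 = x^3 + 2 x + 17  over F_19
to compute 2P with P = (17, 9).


Doubling: s = (3 x1^2 + a) / (2 y1)
s = (3*17^2 + 2) / (2*9) mod 19 = 5
x3 = s^2 - 2 x1 mod 19 = 5^2 - 2*17 = 10
y3 = s (x1 - x3) - y1 mod 19 = 5 * (17 - 10) - 9 = 7

2P = (10, 7)


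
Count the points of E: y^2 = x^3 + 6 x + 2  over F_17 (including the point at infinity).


For each x in F_17, count y with y^2 = x^3 + 6 x + 2 mod 17:
  x = 0: RHS = 2, y in [6, 11]  -> 2 point(s)
  x = 1: RHS = 9, y in [3, 14]  -> 2 point(s)
  x = 3: RHS = 13, y in [8, 9]  -> 2 point(s)
  x = 5: RHS = 4, y in [2, 15]  -> 2 point(s)
  x = 6: RHS = 16, y in [4, 13]  -> 2 point(s)
  x = 7: RHS = 13, y in [8, 9]  -> 2 point(s)
  x = 8: RHS = 1, y in [1, 16]  -> 2 point(s)
  x = 10: RHS = 8, y in [5, 12]  -> 2 point(s)
  x = 12: RHS = 0, y in [0]  -> 1 point(s)
  x = 13: RHS = 16, y in [4, 13]  -> 2 point(s)
  x = 14: RHS = 8, y in [5, 12]  -> 2 point(s)
  x = 15: RHS = 16, y in [4, 13]  -> 2 point(s)
Affine points: 23. Add the point at infinity: total = 24.

#E(F_17) = 24


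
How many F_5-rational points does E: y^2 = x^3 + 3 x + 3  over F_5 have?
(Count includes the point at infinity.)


For each x in F_5, count y with y^2 = x^3 + 3 x + 3 mod 5:
  x = 3: RHS = 4, y in [2, 3]  -> 2 point(s)
  x = 4: RHS = 4, y in [2, 3]  -> 2 point(s)
Affine points: 4. Add the point at infinity: total = 5.

#E(F_5) = 5


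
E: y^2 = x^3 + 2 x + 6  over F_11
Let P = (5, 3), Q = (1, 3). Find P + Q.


P != Q, so use the chord formula.
s = (y2 - y1) / (x2 - x1) = (0) / (7) mod 11 = 0
x3 = s^2 - x1 - x2 mod 11 = 0^2 - 5 - 1 = 5
y3 = s (x1 - x3) - y1 mod 11 = 0 * (5 - 5) - 3 = 8

P + Q = (5, 8)


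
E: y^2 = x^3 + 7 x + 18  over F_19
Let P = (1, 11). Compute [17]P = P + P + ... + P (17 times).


k = 17 = 10001_2 (binary, LSB first: 10001)
Double-and-add from P = (1, 11):
  bit 0 = 1: acc = O + (1, 11) = (1, 11)
  bit 1 = 0: acc unchanged = (1, 11)
  bit 2 = 0: acc unchanged = (1, 11)
  bit 3 = 0: acc unchanged = (1, 11)
  bit 4 = 1: acc = (1, 11) + (3, 16) = (7, 12)

17P = (7, 12)


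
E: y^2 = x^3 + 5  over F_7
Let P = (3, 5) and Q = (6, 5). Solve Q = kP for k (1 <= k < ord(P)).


Enumerate multiples of P until we hit Q = (6, 5):
  1P = (3, 5)
  2P = (5, 5)
  3P = (6, 2)
  4P = (6, 5)
Match found at i = 4.

k = 4


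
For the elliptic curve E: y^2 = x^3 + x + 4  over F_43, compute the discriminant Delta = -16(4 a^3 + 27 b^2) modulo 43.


4 a^3 + 27 b^2 = 4*1^3 + 27*4^2 = 4 + 432 = 436
Delta = -16 * (436) = -6976
Delta mod 43 = 33

Delta = 33 (mod 43)


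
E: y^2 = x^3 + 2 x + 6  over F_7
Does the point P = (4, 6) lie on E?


Check whether y^2 = x^3 + 2 x + 6 (mod 7) for (x, y) = (4, 6).
LHS: y^2 = 6^2 mod 7 = 1
RHS: x^3 + 2 x + 6 = 4^3 + 2*4 + 6 mod 7 = 1
LHS = RHS

Yes, on the curve


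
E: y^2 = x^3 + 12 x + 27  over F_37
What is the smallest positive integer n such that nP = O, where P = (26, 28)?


Compute successive multiples of P until we hit O:
  1P = (26, 28)
  2P = (11, 11)
  3P = (10, 0)
  4P = (11, 26)
  5P = (26, 9)
  6P = O

ord(P) = 6


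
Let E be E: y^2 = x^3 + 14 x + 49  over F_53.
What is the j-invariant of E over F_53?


Delta = -16(4 a^3 + 27 b^2) mod 53 = 4
-1728 * (4 a)^3 = -1728 * (4*14)^3 mod 53 = 37
j = 37 * 4^(-1) mod 53 = 49

j = 49 (mod 53)


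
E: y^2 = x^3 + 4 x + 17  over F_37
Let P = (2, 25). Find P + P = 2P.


Doubling: s = (3 x1^2 + a) / (2 y1)
s = (3*2^2 + 4) / (2*25) mod 37 = 24
x3 = s^2 - 2 x1 mod 37 = 24^2 - 2*2 = 17
y3 = s (x1 - x3) - y1 mod 37 = 24 * (2 - 17) - 25 = 22

2P = (17, 22)


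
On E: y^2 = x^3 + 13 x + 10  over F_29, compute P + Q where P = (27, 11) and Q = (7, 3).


P != Q, so use the chord formula.
s = (y2 - y1) / (x2 - x1) = (21) / (9) mod 29 = 12
x3 = s^2 - x1 - x2 mod 29 = 12^2 - 27 - 7 = 23
y3 = s (x1 - x3) - y1 mod 29 = 12 * (27 - 23) - 11 = 8

P + Q = (23, 8)


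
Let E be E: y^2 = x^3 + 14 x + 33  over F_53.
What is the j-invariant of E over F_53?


Delta = -16(4 a^3 + 27 b^2) mod 53 = 6
-1728 * (4 a)^3 = -1728 * (4*14)^3 mod 53 = 37
j = 37 * 6^(-1) mod 53 = 15

j = 15 (mod 53)


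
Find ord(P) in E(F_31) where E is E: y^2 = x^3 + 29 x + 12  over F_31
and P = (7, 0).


Compute successive multiples of P until we hit O:
  1P = (7, 0)
  2P = O

ord(P) = 2


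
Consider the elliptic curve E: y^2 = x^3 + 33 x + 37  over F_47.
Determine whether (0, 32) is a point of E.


Check whether y^2 = x^3 + 33 x + 37 (mod 47) for (x, y) = (0, 32).
LHS: y^2 = 32^2 mod 47 = 37
RHS: x^3 + 33 x + 37 = 0^3 + 33*0 + 37 mod 47 = 37
LHS = RHS

Yes, on the curve


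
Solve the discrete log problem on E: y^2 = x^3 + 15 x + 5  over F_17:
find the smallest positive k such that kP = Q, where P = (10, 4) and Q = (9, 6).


Enumerate multiples of P until we hit Q = (9, 6):
  1P = (10, 4)
  2P = (15, 1)
  3P = (8, 5)
  4P = (12, 14)
  5P = (3, 14)
  6P = (5, 1)
  7P = (1, 15)
  8P = (14, 16)
  9P = (2, 3)
  10P = (9, 11)
  11P = (13, 0)
  12P = (9, 6)
Match found at i = 12.

k = 12


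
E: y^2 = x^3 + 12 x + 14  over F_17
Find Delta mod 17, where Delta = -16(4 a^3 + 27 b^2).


4 a^3 + 27 b^2 = 4*12^3 + 27*14^2 = 6912 + 5292 = 12204
Delta = -16 * (12204) = -195264
Delta mod 17 = 15

Delta = 15 (mod 17)


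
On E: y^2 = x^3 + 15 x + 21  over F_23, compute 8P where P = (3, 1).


k = 8 = 1000_2 (binary, LSB first: 0001)
Double-and-add from P = (3, 1):
  bit 0 = 0: acc unchanged = O
  bit 1 = 0: acc unchanged = O
  bit 2 = 0: acc unchanged = O
  bit 3 = 1: acc = O + (19, 14) = (19, 14)

8P = (19, 14)


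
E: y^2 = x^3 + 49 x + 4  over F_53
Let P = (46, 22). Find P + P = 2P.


Doubling: s = (3 x1^2 + a) / (2 y1)
s = (3*46^2 + 49) / (2*22) mod 53 = 43
x3 = s^2 - 2 x1 mod 53 = 43^2 - 2*46 = 8
y3 = s (x1 - x3) - y1 mod 53 = 43 * (46 - 8) - 22 = 22

2P = (8, 22)


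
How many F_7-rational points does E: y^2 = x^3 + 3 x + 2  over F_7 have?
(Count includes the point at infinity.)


For each x in F_7, count y with y^2 = x^3 + 3 x + 2 mod 7:
  x = 0: RHS = 2, y in [3, 4]  -> 2 point(s)
  x = 2: RHS = 2, y in [3, 4]  -> 2 point(s)
  x = 4: RHS = 1, y in [1, 6]  -> 2 point(s)
  x = 5: RHS = 2, y in [3, 4]  -> 2 point(s)
Affine points: 8. Add the point at infinity: total = 9.

#E(F_7) = 9


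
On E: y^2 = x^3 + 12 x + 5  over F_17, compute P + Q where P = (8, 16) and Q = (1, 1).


P != Q, so use the chord formula.
s = (y2 - y1) / (x2 - x1) = (2) / (10) mod 17 = 7
x3 = s^2 - x1 - x2 mod 17 = 7^2 - 8 - 1 = 6
y3 = s (x1 - x3) - y1 mod 17 = 7 * (8 - 6) - 16 = 15

P + Q = (6, 15)


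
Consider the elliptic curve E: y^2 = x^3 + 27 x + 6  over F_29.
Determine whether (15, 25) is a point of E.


Check whether y^2 = x^3 + 27 x + 6 (mod 29) for (x, y) = (15, 25).
LHS: y^2 = 25^2 mod 29 = 16
RHS: x^3 + 27 x + 6 = 15^3 + 27*15 + 6 mod 29 = 16
LHS = RHS

Yes, on the curve


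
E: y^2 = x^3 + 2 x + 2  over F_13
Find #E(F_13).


For each x in F_13, count y with y^2 = x^3 + 2 x + 2 mod 13:
  x = 2: RHS = 1, y in [1, 12]  -> 2 point(s)
  x = 3: RHS = 9, y in [3, 10]  -> 2 point(s)
  x = 4: RHS = 9, y in [3, 10]  -> 2 point(s)
  x = 6: RHS = 9, y in [3, 10]  -> 2 point(s)
  x = 8: RHS = 10, y in [6, 7]  -> 2 point(s)
  x = 11: RHS = 3, y in [4, 9]  -> 2 point(s)
  x = 12: RHS = 12, y in [5, 8]  -> 2 point(s)
Affine points: 14. Add the point at infinity: total = 15.

#E(F_13) = 15


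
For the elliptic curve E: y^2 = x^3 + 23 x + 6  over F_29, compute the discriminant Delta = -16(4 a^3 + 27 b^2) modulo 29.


4 a^3 + 27 b^2 = 4*23^3 + 27*6^2 = 48668 + 972 = 49640
Delta = -16 * (49640) = -794240
Delta mod 29 = 12

Delta = 12 (mod 29)


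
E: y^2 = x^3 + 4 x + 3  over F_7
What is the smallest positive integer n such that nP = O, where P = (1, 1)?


Compute successive multiples of P until we hit O:
  1P = (1, 1)
  2P = (5, 6)
  3P = (3, 0)
  4P = (5, 1)
  5P = (1, 6)
  6P = O

ord(P) = 6


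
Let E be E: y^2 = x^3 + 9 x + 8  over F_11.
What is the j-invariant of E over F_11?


Delta = -16(4 a^3 + 27 b^2) mod 11 = 1
-1728 * (4 a)^3 = -1728 * (4*9)^3 mod 11 = 6
j = 6 * 1^(-1) mod 11 = 6

j = 6 (mod 11)


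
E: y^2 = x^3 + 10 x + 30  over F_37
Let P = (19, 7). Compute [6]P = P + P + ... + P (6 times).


k = 6 = 110_2 (binary, LSB first: 011)
Double-and-add from P = (19, 7):
  bit 0 = 0: acc unchanged = O
  bit 1 = 1: acc = O + (32, 22) = (32, 22)
  bit 2 = 1: acc = (32, 22) + (17, 28) = (0, 17)

6P = (0, 17)


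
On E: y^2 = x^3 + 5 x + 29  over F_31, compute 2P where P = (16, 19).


Doubling: s = (3 x1^2 + a) / (2 y1)
s = (3*16^2 + 5) / (2*19) mod 31 = 13
x3 = s^2 - 2 x1 mod 31 = 13^2 - 2*16 = 13
y3 = s (x1 - x3) - y1 mod 31 = 13 * (16 - 13) - 19 = 20

2P = (13, 20)


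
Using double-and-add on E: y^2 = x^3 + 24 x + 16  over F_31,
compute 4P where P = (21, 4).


k = 4 = 100_2 (binary, LSB first: 001)
Double-and-add from P = (21, 4):
  bit 0 = 0: acc unchanged = O
  bit 1 = 0: acc unchanged = O
  bit 2 = 1: acc = O + (17, 25) = (17, 25)

4P = (17, 25)


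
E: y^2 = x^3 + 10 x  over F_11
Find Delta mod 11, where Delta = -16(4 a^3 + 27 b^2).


4 a^3 + 27 b^2 = 4*10^3 + 27*0^2 = 4000 + 0 = 4000
Delta = -16 * (4000) = -64000
Delta mod 11 = 9

Delta = 9 (mod 11)


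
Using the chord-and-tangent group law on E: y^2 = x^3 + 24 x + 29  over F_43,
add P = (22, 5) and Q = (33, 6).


P != Q, so use the chord formula.
s = (y2 - y1) / (x2 - x1) = (1) / (11) mod 43 = 4
x3 = s^2 - x1 - x2 mod 43 = 4^2 - 22 - 33 = 4
y3 = s (x1 - x3) - y1 mod 43 = 4 * (22 - 4) - 5 = 24

P + Q = (4, 24)


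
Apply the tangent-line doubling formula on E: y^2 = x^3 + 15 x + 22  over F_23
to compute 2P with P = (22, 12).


Doubling: s = (3 x1^2 + a) / (2 y1)
s = (3*22^2 + 15) / (2*12) mod 23 = 18
x3 = s^2 - 2 x1 mod 23 = 18^2 - 2*22 = 4
y3 = s (x1 - x3) - y1 mod 23 = 18 * (22 - 4) - 12 = 13

2P = (4, 13)
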